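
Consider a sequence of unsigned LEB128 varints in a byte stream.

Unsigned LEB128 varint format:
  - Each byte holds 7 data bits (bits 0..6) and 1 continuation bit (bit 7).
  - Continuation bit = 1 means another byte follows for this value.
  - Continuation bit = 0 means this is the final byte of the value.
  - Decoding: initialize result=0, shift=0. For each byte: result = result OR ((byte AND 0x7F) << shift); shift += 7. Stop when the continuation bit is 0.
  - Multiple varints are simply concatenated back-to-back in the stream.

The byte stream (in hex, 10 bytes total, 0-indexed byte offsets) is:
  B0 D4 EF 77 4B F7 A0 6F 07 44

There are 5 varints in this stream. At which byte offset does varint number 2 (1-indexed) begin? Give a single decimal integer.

Answer: 4

Derivation:
  byte[0]=0xB0 cont=1 payload=0x30=48: acc |= 48<<0 -> acc=48 shift=7
  byte[1]=0xD4 cont=1 payload=0x54=84: acc |= 84<<7 -> acc=10800 shift=14
  byte[2]=0xEF cont=1 payload=0x6F=111: acc |= 111<<14 -> acc=1829424 shift=21
  byte[3]=0x77 cont=0 payload=0x77=119: acc |= 119<<21 -> acc=251390512 shift=28 [end]
Varint 1: bytes[0:4] = B0 D4 EF 77 -> value 251390512 (4 byte(s))
  byte[4]=0x4B cont=0 payload=0x4B=75: acc |= 75<<0 -> acc=75 shift=7 [end]
Varint 2: bytes[4:5] = 4B -> value 75 (1 byte(s))
  byte[5]=0xF7 cont=1 payload=0x77=119: acc |= 119<<0 -> acc=119 shift=7
  byte[6]=0xA0 cont=1 payload=0x20=32: acc |= 32<<7 -> acc=4215 shift=14
  byte[7]=0x6F cont=0 payload=0x6F=111: acc |= 111<<14 -> acc=1822839 shift=21 [end]
Varint 3: bytes[5:8] = F7 A0 6F -> value 1822839 (3 byte(s))
  byte[8]=0x07 cont=0 payload=0x07=7: acc |= 7<<0 -> acc=7 shift=7 [end]
Varint 4: bytes[8:9] = 07 -> value 7 (1 byte(s))
  byte[9]=0x44 cont=0 payload=0x44=68: acc |= 68<<0 -> acc=68 shift=7 [end]
Varint 5: bytes[9:10] = 44 -> value 68 (1 byte(s))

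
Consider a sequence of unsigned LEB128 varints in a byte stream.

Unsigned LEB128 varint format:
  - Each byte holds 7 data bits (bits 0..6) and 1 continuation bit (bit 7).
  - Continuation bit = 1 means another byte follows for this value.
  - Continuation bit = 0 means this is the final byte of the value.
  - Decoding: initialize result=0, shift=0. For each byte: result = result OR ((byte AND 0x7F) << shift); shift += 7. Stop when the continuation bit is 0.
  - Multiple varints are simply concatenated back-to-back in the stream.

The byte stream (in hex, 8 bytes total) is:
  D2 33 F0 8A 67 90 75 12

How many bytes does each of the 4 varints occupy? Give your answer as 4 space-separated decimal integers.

Answer: 2 3 2 1

Derivation:
  byte[0]=0xD2 cont=1 payload=0x52=82: acc |= 82<<0 -> acc=82 shift=7
  byte[1]=0x33 cont=0 payload=0x33=51: acc |= 51<<7 -> acc=6610 shift=14 [end]
Varint 1: bytes[0:2] = D2 33 -> value 6610 (2 byte(s))
  byte[2]=0xF0 cont=1 payload=0x70=112: acc |= 112<<0 -> acc=112 shift=7
  byte[3]=0x8A cont=1 payload=0x0A=10: acc |= 10<<7 -> acc=1392 shift=14
  byte[4]=0x67 cont=0 payload=0x67=103: acc |= 103<<14 -> acc=1688944 shift=21 [end]
Varint 2: bytes[2:5] = F0 8A 67 -> value 1688944 (3 byte(s))
  byte[5]=0x90 cont=1 payload=0x10=16: acc |= 16<<0 -> acc=16 shift=7
  byte[6]=0x75 cont=0 payload=0x75=117: acc |= 117<<7 -> acc=14992 shift=14 [end]
Varint 3: bytes[5:7] = 90 75 -> value 14992 (2 byte(s))
  byte[7]=0x12 cont=0 payload=0x12=18: acc |= 18<<0 -> acc=18 shift=7 [end]
Varint 4: bytes[7:8] = 12 -> value 18 (1 byte(s))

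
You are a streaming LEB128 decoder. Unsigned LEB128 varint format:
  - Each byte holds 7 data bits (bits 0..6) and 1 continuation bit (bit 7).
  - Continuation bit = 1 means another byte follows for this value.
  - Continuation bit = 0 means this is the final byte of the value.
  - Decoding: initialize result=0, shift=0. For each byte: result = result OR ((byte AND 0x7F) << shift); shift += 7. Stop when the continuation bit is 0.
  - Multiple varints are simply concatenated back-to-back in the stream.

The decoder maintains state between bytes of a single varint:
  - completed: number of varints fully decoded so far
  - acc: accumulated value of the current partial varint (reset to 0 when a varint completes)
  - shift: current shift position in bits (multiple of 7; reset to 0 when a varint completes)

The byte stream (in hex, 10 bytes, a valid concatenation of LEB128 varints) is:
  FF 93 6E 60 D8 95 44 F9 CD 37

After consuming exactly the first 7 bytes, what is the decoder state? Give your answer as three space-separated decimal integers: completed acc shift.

byte[0]=0xFF cont=1 payload=0x7F: acc |= 127<<0 -> completed=0 acc=127 shift=7
byte[1]=0x93 cont=1 payload=0x13: acc |= 19<<7 -> completed=0 acc=2559 shift=14
byte[2]=0x6E cont=0 payload=0x6E: varint #1 complete (value=1804799); reset -> completed=1 acc=0 shift=0
byte[3]=0x60 cont=0 payload=0x60: varint #2 complete (value=96); reset -> completed=2 acc=0 shift=0
byte[4]=0xD8 cont=1 payload=0x58: acc |= 88<<0 -> completed=2 acc=88 shift=7
byte[5]=0x95 cont=1 payload=0x15: acc |= 21<<7 -> completed=2 acc=2776 shift=14
byte[6]=0x44 cont=0 payload=0x44: varint #3 complete (value=1116888); reset -> completed=3 acc=0 shift=0

Answer: 3 0 0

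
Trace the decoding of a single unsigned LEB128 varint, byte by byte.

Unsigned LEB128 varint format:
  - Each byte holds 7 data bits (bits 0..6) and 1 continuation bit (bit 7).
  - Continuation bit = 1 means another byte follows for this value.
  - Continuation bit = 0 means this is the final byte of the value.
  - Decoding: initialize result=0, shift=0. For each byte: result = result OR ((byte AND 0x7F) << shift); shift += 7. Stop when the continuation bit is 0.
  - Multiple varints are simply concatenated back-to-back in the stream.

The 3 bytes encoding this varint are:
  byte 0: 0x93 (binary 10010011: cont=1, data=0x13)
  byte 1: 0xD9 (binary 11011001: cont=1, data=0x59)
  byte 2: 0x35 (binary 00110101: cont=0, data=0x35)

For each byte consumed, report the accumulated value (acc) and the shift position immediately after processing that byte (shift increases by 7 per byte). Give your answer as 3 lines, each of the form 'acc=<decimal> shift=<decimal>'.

Answer: acc=19 shift=7
acc=11411 shift=14
acc=879763 shift=21

Derivation:
byte 0=0x93: payload=0x13=19, contrib = 19<<0 = 19; acc -> 19, shift -> 7
byte 1=0xD9: payload=0x59=89, contrib = 89<<7 = 11392; acc -> 11411, shift -> 14
byte 2=0x35: payload=0x35=53, contrib = 53<<14 = 868352; acc -> 879763, shift -> 21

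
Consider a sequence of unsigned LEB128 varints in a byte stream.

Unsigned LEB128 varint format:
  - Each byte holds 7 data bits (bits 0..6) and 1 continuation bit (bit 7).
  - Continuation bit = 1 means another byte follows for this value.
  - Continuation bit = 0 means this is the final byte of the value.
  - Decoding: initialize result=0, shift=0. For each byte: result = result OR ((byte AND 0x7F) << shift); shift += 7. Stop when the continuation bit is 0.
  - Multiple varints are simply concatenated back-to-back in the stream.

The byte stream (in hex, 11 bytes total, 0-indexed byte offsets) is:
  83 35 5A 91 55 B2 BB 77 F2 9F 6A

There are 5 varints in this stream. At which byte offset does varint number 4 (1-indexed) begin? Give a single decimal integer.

  byte[0]=0x83 cont=1 payload=0x03=3: acc |= 3<<0 -> acc=3 shift=7
  byte[1]=0x35 cont=0 payload=0x35=53: acc |= 53<<7 -> acc=6787 shift=14 [end]
Varint 1: bytes[0:2] = 83 35 -> value 6787 (2 byte(s))
  byte[2]=0x5A cont=0 payload=0x5A=90: acc |= 90<<0 -> acc=90 shift=7 [end]
Varint 2: bytes[2:3] = 5A -> value 90 (1 byte(s))
  byte[3]=0x91 cont=1 payload=0x11=17: acc |= 17<<0 -> acc=17 shift=7
  byte[4]=0x55 cont=0 payload=0x55=85: acc |= 85<<7 -> acc=10897 shift=14 [end]
Varint 3: bytes[3:5] = 91 55 -> value 10897 (2 byte(s))
  byte[5]=0xB2 cont=1 payload=0x32=50: acc |= 50<<0 -> acc=50 shift=7
  byte[6]=0xBB cont=1 payload=0x3B=59: acc |= 59<<7 -> acc=7602 shift=14
  byte[7]=0x77 cont=0 payload=0x77=119: acc |= 119<<14 -> acc=1957298 shift=21 [end]
Varint 4: bytes[5:8] = B2 BB 77 -> value 1957298 (3 byte(s))
  byte[8]=0xF2 cont=1 payload=0x72=114: acc |= 114<<0 -> acc=114 shift=7
  byte[9]=0x9F cont=1 payload=0x1F=31: acc |= 31<<7 -> acc=4082 shift=14
  byte[10]=0x6A cont=0 payload=0x6A=106: acc |= 106<<14 -> acc=1740786 shift=21 [end]
Varint 5: bytes[8:11] = F2 9F 6A -> value 1740786 (3 byte(s))

Answer: 5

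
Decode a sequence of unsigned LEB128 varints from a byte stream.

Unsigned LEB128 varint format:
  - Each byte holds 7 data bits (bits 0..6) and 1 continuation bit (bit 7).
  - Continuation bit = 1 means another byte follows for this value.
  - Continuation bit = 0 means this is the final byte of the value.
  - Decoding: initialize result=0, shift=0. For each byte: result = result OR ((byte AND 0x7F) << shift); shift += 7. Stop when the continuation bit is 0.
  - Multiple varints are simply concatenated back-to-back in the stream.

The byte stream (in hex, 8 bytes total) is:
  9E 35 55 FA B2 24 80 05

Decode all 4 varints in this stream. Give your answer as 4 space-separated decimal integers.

  byte[0]=0x9E cont=1 payload=0x1E=30: acc |= 30<<0 -> acc=30 shift=7
  byte[1]=0x35 cont=0 payload=0x35=53: acc |= 53<<7 -> acc=6814 shift=14 [end]
Varint 1: bytes[0:2] = 9E 35 -> value 6814 (2 byte(s))
  byte[2]=0x55 cont=0 payload=0x55=85: acc |= 85<<0 -> acc=85 shift=7 [end]
Varint 2: bytes[2:3] = 55 -> value 85 (1 byte(s))
  byte[3]=0xFA cont=1 payload=0x7A=122: acc |= 122<<0 -> acc=122 shift=7
  byte[4]=0xB2 cont=1 payload=0x32=50: acc |= 50<<7 -> acc=6522 shift=14
  byte[5]=0x24 cont=0 payload=0x24=36: acc |= 36<<14 -> acc=596346 shift=21 [end]
Varint 3: bytes[3:6] = FA B2 24 -> value 596346 (3 byte(s))
  byte[6]=0x80 cont=1 payload=0x00=0: acc |= 0<<0 -> acc=0 shift=7
  byte[7]=0x05 cont=0 payload=0x05=5: acc |= 5<<7 -> acc=640 shift=14 [end]
Varint 4: bytes[6:8] = 80 05 -> value 640 (2 byte(s))

Answer: 6814 85 596346 640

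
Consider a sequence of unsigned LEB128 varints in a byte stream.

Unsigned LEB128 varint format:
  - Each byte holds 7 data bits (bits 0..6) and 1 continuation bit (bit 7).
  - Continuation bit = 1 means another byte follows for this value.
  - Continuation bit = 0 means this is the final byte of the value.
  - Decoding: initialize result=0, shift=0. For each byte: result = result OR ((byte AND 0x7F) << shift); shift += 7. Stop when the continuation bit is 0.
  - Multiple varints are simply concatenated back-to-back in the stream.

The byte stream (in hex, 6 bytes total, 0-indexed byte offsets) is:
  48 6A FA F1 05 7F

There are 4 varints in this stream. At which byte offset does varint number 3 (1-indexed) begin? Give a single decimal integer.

  byte[0]=0x48 cont=0 payload=0x48=72: acc |= 72<<0 -> acc=72 shift=7 [end]
Varint 1: bytes[0:1] = 48 -> value 72 (1 byte(s))
  byte[1]=0x6A cont=0 payload=0x6A=106: acc |= 106<<0 -> acc=106 shift=7 [end]
Varint 2: bytes[1:2] = 6A -> value 106 (1 byte(s))
  byte[2]=0xFA cont=1 payload=0x7A=122: acc |= 122<<0 -> acc=122 shift=7
  byte[3]=0xF1 cont=1 payload=0x71=113: acc |= 113<<7 -> acc=14586 shift=14
  byte[4]=0x05 cont=0 payload=0x05=5: acc |= 5<<14 -> acc=96506 shift=21 [end]
Varint 3: bytes[2:5] = FA F1 05 -> value 96506 (3 byte(s))
  byte[5]=0x7F cont=0 payload=0x7F=127: acc |= 127<<0 -> acc=127 shift=7 [end]
Varint 4: bytes[5:6] = 7F -> value 127 (1 byte(s))

Answer: 2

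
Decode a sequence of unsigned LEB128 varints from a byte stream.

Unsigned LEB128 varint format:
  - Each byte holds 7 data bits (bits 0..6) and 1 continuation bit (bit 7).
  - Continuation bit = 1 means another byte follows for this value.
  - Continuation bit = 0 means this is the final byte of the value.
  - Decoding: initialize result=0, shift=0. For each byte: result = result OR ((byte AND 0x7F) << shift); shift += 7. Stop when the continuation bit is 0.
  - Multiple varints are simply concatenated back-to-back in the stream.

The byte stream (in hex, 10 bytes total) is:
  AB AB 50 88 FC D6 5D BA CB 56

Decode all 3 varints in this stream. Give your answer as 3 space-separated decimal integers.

  byte[0]=0xAB cont=1 payload=0x2B=43: acc |= 43<<0 -> acc=43 shift=7
  byte[1]=0xAB cont=1 payload=0x2B=43: acc |= 43<<7 -> acc=5547 shift=14
  byte[2]=0x50 cont=0 payload=0x50=80: acc |= 80<<14 -> acc=1316267 shift=21 [end]
Varint 1: bytes[0:3] = AB AB 50 -> value 1316267 (3 byte(s))
  byte[3]=0x88 cont=1 payload=0x08=8: acc |= 8<<0 -> acc=8 shift=7
  byte[4]=0xFC cont=1 payload=0x7C=124: acc |= 124<<7 -> acc=15880 shift=14
  byte[5]=0xD6 cont=1 payload=0x56=86: acc |= 86<<14 -> acc=1424904 shift=21
  byte[6]=0x5D cont=0 payload=0x5D=93: acc |= 93<<21 -> acc=196460040 shift=28 [end]
Varint 2: bytes[3:7] = 88 FC D6 5D -> value 196460040 (4 byte(s))
  byte[7]=0xBA cont=1 payload=0x3A=58: acc |= 58<<0 -> acc=58 shift=7
  byte[8]=0xCB cont=1 payload=0x4B=75: acc |= 75<<7 -> acc=9658 shift=14
  byte[9]=0x56 cont=0 payload=0x56=86: acc |= 86<<14 -> acc=1418682 shift=21 [end]
Varint 3: bytes[7:10] = BA CB 56 -> value 1418682 (3 byte(s))

Answer: 1316267 196460040 1418682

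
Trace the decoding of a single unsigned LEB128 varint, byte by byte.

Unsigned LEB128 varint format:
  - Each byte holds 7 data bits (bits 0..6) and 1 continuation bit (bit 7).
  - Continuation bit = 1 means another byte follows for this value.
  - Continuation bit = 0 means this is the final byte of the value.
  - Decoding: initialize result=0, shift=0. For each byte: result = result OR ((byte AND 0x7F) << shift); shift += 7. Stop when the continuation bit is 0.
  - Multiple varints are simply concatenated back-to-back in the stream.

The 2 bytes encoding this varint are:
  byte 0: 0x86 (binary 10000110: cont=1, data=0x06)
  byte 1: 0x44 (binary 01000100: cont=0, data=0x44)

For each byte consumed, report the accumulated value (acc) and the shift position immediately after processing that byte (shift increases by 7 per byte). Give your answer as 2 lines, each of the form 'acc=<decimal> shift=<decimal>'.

Answer: acc=6 shift=7
acc=8710 shift=14

Derivation:
byte 0=0x86: payload=0x06=6, contrib = 6<<0 = 6; acc -> 6, shift -> 7
byte 1=0x44: payload=0x44=68, contrib = 68<<7 = 8704; acc -> 8710, shift -> 14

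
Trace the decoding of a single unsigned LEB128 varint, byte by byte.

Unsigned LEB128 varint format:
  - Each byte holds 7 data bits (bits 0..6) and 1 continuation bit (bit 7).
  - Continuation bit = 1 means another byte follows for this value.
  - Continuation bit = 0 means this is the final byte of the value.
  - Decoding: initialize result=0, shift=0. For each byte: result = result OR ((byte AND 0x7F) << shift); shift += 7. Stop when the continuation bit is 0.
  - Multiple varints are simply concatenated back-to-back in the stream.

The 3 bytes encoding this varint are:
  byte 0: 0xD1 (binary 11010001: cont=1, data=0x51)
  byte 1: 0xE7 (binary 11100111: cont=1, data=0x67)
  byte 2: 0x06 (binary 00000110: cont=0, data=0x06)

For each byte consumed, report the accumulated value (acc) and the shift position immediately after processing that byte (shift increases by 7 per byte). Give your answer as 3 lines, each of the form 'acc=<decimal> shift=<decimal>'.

byte 0=0xD1: payload=0x51=81, contrib = 81<<0 = 81; acc -> 81, shift -> 7
byte 1=0xE7: payload=0x67=103, contrib = 103<<7 = 13184; acc -> 13265, shift -> 14
byte 2=0x06: payload=0x06=6, contrib = 6<<14 = 98304; acc -> 111569, shift -> 21

Answer: acc=81 shift=7
acc=13265 shift=14
acc=111569 shift=21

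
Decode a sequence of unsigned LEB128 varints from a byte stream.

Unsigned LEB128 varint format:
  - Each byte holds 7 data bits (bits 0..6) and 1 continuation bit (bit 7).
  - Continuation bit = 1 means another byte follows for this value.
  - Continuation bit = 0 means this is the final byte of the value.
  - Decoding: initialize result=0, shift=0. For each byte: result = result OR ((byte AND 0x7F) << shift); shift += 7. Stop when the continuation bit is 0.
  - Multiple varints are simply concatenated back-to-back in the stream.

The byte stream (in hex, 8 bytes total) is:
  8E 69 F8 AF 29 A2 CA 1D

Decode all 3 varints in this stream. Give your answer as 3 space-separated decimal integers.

  byte[0]=0x8E cont=1 payload=0x0E=14: acc |= 14<<0 -> acc=14 shift=7
  byte[1]=0x69 cont=0 payload=0x69=105: acc |= 105<<7 -> acc=13454 shift=14 [end]
Varint 1: bytes[0:2] = 8E 69 -> value 13454 (2 byte(s))
  byte[2]=0xF8 cont=1 payload=0x78=120: acc |= 120<<0 -> acc=120 shift=7
  byte[3]=0xAF cont=1 payload=0x2F=47: acc |= 47<<7 -> acc=6136 shift=14
  byte[4]=0x29 cont=0 payload=0x29=41: acc |= 41<<14 -> acc=677880 shift=21 [end]
Varint 2: bytes[2:5] = F8 AF 29 -> value 677880 (3 byte(s))
  byte[5]=0xA2 cont=1 payload=0x22=34: acc |= 34<<0 -> acc=34 shift=7
  byte[6]=0xCA cont=1 payload=0x4A=74: acc |= 74<<7 -> acc=9506 shift=14
  byte[7]=0x1D cont=0 payload=0x1D=29: acc |= 29<<14 -> acc=484642 shift=21 [end]
Varint 3: bytes[5:8] = A2 CA 1D -> value 484642 (3 byte(s))

Answer: 13454 677880 484642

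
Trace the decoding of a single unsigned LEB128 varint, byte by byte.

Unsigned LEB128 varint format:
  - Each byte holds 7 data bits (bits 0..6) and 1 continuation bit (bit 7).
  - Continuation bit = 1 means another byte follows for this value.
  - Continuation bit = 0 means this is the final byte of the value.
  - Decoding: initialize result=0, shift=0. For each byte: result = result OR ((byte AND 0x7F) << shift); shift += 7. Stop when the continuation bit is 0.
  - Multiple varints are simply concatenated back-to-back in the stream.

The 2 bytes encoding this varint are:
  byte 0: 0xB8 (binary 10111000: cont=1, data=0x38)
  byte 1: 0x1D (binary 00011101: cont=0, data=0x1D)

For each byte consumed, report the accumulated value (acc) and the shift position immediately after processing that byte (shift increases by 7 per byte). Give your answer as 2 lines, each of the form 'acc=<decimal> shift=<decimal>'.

Answer: acc=56 shift=7
acc=3768 shift=14

Derivation:
byte 0=0xB8: payload=0x38=56, contrib = 56<<0 = 56; acc -> 56, shift -> 7
byte 1=0x1D: payload=0x1D=29, contrib = 29<<7 = 3712; acc -> 3768, shift -> 14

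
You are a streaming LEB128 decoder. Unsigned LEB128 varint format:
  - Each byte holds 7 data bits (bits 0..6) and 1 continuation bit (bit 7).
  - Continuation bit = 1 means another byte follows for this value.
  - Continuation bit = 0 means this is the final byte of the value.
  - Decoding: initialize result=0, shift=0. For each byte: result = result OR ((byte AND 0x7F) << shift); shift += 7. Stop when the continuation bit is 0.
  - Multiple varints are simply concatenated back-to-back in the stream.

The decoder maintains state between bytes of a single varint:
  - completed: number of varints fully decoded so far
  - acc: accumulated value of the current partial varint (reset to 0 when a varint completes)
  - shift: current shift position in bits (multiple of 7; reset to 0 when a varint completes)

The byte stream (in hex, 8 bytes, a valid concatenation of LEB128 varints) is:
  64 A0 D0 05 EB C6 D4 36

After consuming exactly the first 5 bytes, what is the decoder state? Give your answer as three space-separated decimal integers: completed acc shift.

Answer: 2 107 7

Derivation:
byte[0]=0x64 cont=0 payload=0x64: varint #1 complete (value=100); reset -> completed=1 acc=0 shift=0
byte[1]=0xA0 cont=1 payload=0x20: acc |= 32<<0 -> completed=1 acc=32 shift=7
byte[2]=0xD0 cont=1 payload=0x50: acc |= 80<<7 -> completed=1 acc=10272 shift=14
byte[3]=0x05 cont=0 payload=0x05: varint #2 complete (value=92192); reset -> completed=2 acc=0 shift=0
byte[4]=0xEB cont=1 payload=0x6B: acc |= 107<<0 -> completed=2 acc=107 shift=7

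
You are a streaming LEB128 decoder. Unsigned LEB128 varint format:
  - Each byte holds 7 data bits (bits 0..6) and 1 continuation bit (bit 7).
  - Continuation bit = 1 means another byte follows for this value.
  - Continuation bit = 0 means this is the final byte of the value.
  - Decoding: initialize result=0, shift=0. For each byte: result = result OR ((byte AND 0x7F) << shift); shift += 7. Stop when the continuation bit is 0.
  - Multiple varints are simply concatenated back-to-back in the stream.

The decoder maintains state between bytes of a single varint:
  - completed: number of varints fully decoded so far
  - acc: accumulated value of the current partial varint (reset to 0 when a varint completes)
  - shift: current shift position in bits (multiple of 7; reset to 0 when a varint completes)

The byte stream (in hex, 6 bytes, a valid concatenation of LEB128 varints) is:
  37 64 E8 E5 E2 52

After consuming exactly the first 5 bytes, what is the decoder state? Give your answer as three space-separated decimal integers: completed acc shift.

byte[0]=0x37 cont=0 payload=0x37: varint #1 complete (value=55); reset -> completed=1 acc=0 shift=0
byte[1]=0x64 cont=0 payload=0x64: varint #2 complete (value=100); reset -> completed=2 acc=0 shift=0
byte[2]=0xE8 cont=1 payload=0x68: acc |= 104<<0 -> completed=2 acc=104 shift=7
byte[3]=0xE5 cont=1 payload=0x65: acc |= 101<<7 -> completed=2 acc=13032 shift=14
byte[4]=0xE2 cont=1 payload=0x62: acc |= 98<<14 -> completed=2 acc=1618664 shift=21

Answer: 2 1618664 21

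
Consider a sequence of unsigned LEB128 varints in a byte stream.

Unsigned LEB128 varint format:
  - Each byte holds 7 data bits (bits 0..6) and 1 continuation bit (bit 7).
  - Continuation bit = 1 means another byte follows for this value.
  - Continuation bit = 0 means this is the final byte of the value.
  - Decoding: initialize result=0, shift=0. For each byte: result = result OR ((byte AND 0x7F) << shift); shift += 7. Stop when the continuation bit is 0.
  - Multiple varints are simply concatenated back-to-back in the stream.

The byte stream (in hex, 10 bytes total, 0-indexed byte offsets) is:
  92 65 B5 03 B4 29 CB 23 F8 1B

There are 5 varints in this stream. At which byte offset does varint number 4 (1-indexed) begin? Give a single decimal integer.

Answer: 6

Derivation:
  byte[0]=0x92 cont=1 payload=0x12=18: acc |= 18<<0 -> acc=18 shift=7
  byte[1]=0x65 cont=0 payload=0x65=101: acc |= 101<<7 -> acc=12946 shift=14 [end]
Varint 1: bytes[0:2] = 92 65 -> value 12946 (2 byte(s))
  byte[2]=0xB5 cont=1 payload=0x35=53: acc |= 53<<0 -> acc=53 shift=7
  byte[3]=0x03 cont=0 payload=0x03=3: acc |= 3<<7 -> acc=437 shift=14 [end]
Varint 2: bytes[2:4] = B5 03 -> value 437 (2 byte(s))
  byte[4]=0xB4 cont=1 payload=0x34=52: acc |= 52<<0 -> acc=52 shift=7
  byte[5]=0x29 cont=0 payload=0x29=41: acc |= 41<<7 -> acc=5300 shift=14 [end]
Varint 3: bytes[4:6] = B4 29 -> value 5300 (2 byte(s))
  byte[6]=0xCB cont=1 payload=0x4B=75: acc |= 75<<0 -> acc=75 shift=7
  byte[7]=0x23 cont=0 payload=0x23=35: acc |= 35<<7 -> acc=4555 shift=14 [end]
Varint 4: bytes[6:8] = CB 23 -> value 4555 (2 byte(s))
  byte[8]=0xF8 cont=1 payload=0x78=120: acc |= 120<<0 -> acc=120 shift=7
  byte[9]=0x1B cont=0 payload=0x1B=27: acc |= 27<<7 -> acc=3576 shift=14 [end]
Varint 5: bytes[8:10] = F8 1B -> value 3576 (2 byte(s))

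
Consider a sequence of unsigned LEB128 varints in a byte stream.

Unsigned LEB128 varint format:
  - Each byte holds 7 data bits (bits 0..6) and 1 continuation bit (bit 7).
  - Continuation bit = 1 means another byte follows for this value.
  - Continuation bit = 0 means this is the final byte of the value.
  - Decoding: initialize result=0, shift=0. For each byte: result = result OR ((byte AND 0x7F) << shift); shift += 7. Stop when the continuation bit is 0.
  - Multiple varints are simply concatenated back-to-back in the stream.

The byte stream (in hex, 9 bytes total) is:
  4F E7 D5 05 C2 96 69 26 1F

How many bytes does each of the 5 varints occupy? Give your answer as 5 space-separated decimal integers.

Answer: 1 3 3 1 1

Derivation:
  byte[0]=0x4F cont=0 payload=0x4F=79: acc |= 79<<0 -> acc=79 shift=7 [end]
Varint 1: bytes[0:1] = 4F -> value 79 (1 byte(s))
  byte[1]=0xE7 cont=1 payload=0x67=103: acc |= 103<<0 -> acc=103 shift=7
  byte[2]=0xD5 cont=1 payload=0x55=85: acc |= 85<<7 -> acc=10983 shift=14
  byte[3]=0x05 cont=0 payload=0x05=5: acc |= 5<<14 -> acc=92903 shift=21 [end]
Varint 2: bytes[1:4] = E7 D5 05 -> value 92903 (3 byte(s))
  byte[4]=0xC2 cont=1 payload=0x42=66: acc |= 66<<0 -> acc=66 shift=7
  byte[5]=0x96 cont=1 payload=0x16=22: acc |= 22<<7 -> acc=2882 shift=14
  byte[6]=0x69 cont=0 payload=0x69=105: acc |= 105<<14 -> acc=1723202 shift=21 [end]
Varint 3: bytes[4:7] = C2 96 69 -> value 1723202 (3 byte(s))
  byte[7]=0x26 cont=0 payload=0x26=38: acc |= 38<<0 -> acc=38 shift=7 [end]
Varint 4: bytes[7:8] = 26 -> value 38 (1 byte(s))
  byte[8]=0x1F cont=0 payload=0x1F=31: acc |= 31<<0 -> acc=31 shift=7 [end]
Varint 5: bytes[8:9] = 1F -> value 31 (1 byte(s))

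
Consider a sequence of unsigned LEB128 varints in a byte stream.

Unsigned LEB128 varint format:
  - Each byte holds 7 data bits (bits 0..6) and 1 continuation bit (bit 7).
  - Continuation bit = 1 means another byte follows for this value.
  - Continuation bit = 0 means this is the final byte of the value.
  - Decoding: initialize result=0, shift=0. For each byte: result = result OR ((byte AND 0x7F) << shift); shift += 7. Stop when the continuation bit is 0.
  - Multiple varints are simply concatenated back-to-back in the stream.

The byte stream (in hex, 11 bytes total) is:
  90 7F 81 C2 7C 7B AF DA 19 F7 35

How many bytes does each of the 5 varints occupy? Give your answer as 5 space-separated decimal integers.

Answer: 2 3 1 3 2

Derivation:
  byte[0]=0x90 cont=1 payload=0x10=16: acc |= 16<<0 -> acc=16 shift=7
  byte[1]=0x7F cont=0 payload=0x7F=127: acc |= 127<<7 -> acc=16272 shift=14 [end]
Varint 1: bytes[0:2] = 90 7F -> value 16272 (2 byte(s))
  byte[2]=0x81 cont=1 payload=0x01=1: acc |= 1<<0 -> acc=1 shift=7
  byte[3]=0xC2 cont=1 payload=0x42=66: acc |= 66<<7 -> acc=8449 shift=14
  byte[4]=0x7C cont=0 payload=0x7C=124: acc |= 124<<14 -> acc=2040065 shift=21 [end]
Varint 2: bytes[2:5] = 81 C2 7C -> value 2040065 (3 byte(s))
  byte[5]=0x7B cont=0 payload=0x7B=123: acc |= 123<<0 -> acc=123 shift=7 [end]
Varint 3: bytes[5:6] = 7B -> value 123 (1 byte(s))
  byte[6]=0xAF cont=1 payload=0x2F=47: acc |= 47<<0 -> acc=47 shift=7
  byte[7]=0xDA cont=1 payload=0x5A=90: acc |= 90<<7 -> acc=11567 shift=14
  byte[8]=0x19 cont=0 payload=0x19=25: acc |= 25<<14 -> acc=421167 shift=21 [end]
Varint 4: bytes[6:9] = AF DA 19 -> value 421167 (3 byte(s))
  byte[9]=0xF7 cont=1 payload=0x77=119: acc |= 119<<0 -> acc=119 shift=7
  byte[10]=0x35 cont=0 payload=0x35=53: acc |= 53<<7 -> acc=6903 shift=14 [end]
Varint 5: bytes[9:11] = F7 35 -> value 6903 (2 byte(s))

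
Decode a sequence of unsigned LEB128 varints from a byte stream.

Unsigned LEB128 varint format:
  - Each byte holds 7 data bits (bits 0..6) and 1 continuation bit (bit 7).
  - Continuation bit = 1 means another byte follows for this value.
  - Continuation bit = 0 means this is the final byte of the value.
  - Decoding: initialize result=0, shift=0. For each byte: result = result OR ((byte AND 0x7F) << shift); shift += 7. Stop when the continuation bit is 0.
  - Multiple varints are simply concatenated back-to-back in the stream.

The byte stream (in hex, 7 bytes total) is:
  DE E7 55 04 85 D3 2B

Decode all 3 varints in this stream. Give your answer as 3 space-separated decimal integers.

  byte[0]=0xDE cont=1 payload=0x5E=94: acc |= 94<<0 -> acc=94 shift=7
  byte[1]=0xE7 cont=1 payload=0x67=103: acc |= 103<<7 -> acc=13278 shift=14
  byte[2]=0x55 cont=0 payload=0x55=85: acc |= 85<<14 -> acc=1405918 shift=21 [end]
Varint 1: bytes[0:3] = DE E7 55 -> value 1405918 (3 byte(s))
  byte[3]=0x04 cont=0 payload=0x04=4: acc |= 4<<0 -> acc=4 shift=7 [end]
Varint 2: bytes[3:4] = 04 -> value 4 (1 byte(s))
  byte[4]=0x85 cont=1 payload=0x05=5: acc |= 5<<0 -> acc=5 shift=7
  byte[5]=0xD3 cont=1 payload=0x53=83: acc |= 83<<7 -> acc=10629 shift=14
  byte[6]=0x2B cont=0 payload=0x2B=43: acc |= 43<<14 -> acc=715141 shift=21 [end]
Varint 3: bytes[4:7] = 85 D3 2B -> value 715141 (3 byte(s))

Answer: 1405918 4 715141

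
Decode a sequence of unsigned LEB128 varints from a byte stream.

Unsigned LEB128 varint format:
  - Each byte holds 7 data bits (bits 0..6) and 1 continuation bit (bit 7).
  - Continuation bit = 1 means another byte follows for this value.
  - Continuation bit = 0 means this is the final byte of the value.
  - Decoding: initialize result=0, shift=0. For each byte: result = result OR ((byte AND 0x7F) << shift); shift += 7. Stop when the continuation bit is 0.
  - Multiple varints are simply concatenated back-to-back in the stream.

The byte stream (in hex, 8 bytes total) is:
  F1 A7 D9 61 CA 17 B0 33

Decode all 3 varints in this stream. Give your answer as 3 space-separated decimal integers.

  byte[0]=0xF1 cont=1 payload=0x71=113: acc |= 113<<0 -> acc=113 shift=7
  byte[1]=0xA7 cont=1 payload=0x27=39: acc |= 39<<7 -> acc=5105 shift=14
  byte[2]=0xD9 cont=1 payload=0x59=89: acc |= 89<<14 -> acc=1463281 shift=21
  byte[3]=0x61 cont=0 payload=0x61=97: acc |= 97<<21 -> acc=204887025 shift=28 [end]
Varint 1: bytes[0:4] = F1 A7 D9 61 -> value 204887025 (4 byte(s))
  byte[4]=0xCA cont=1 payload=0x4A=74: acc |= 74<<0 -> acc=74 shift=7
  byte[5]=0x17 cont=0 payload=0x17=23: acc |= 23<<7 -> acc=3018 shift=14 [end]
Varint 2: bytes[4:6] = CA 17 -> value 3018 (2 byte(s))
  byte[6]=0xB0 cont=1 payload=0x30=48: acc |= 48<<0 -> acc=48 shift=7
  byte[7]=0x33 cont=0 payload=0x33=51: acc |= 51<<7 -> acc=6576 shift=14 [end]
Varint 3: bytes[6:8] = B0 33 -> value 6576 (2 byte(s))

Answer: 204887025 3018 6576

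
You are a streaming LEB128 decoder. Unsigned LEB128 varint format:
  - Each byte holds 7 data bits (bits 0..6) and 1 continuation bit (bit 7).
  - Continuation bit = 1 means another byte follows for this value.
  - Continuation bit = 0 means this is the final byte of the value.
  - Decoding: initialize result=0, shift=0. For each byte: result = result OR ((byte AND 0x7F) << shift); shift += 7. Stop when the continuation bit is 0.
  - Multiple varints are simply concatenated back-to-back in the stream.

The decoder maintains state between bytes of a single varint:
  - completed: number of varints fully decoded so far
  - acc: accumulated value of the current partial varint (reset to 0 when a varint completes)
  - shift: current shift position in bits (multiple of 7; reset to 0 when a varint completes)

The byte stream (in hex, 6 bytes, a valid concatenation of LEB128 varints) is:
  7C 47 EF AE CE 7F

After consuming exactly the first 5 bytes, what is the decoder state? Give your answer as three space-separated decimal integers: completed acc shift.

byte[0]=0x7C cont=0 payload=0x7C: varint #1 complete (value=124); reset -> completed=1 acc=0 shift=0
byte[1]=0x47 cont=0 payload=0x47: varint #2 complete (value=71); reset -> completed=2 acc=0 shift=0
byte[2]=0xEF cont=1 payload=0x6F: acc |= 111<<0 -> completed=2 acc=111 shift=7
byte[3]=0xAE cont=1 payload=0x2E: acc |= 46<<7 -> completed=2 acc=5999 shift=14
byte[4]=0xCE cont=1 payload=0x4E: acc |= 78<<14 -> completed=2 acc=1283951 shift=21

Answer: 2 1283951 21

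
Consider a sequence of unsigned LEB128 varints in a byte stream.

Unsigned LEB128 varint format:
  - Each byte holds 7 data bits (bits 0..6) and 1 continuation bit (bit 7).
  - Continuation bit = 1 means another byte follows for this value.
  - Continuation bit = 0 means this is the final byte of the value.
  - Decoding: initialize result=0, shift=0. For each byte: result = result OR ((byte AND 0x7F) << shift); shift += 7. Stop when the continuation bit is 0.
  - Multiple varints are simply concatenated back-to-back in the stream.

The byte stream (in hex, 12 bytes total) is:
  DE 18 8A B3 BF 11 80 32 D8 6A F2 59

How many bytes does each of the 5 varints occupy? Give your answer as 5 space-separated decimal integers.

  byte[0]=0xDE cont=1 payload=0x5E=94: acc |= 94<<0 -> acc=94 shift=7
  byte[1]=0x18 cont=0 payload=0x18=24: acc |= 24<<7 -> acc=3166 shift=14 [end]
Varint 1: bytes[0:2] = DE 18 -> value 3166 (2 byte(s))
  byte[2]=0x8A cont=1 payload=0x0A=10: acc |= 10<<0 -> acc=10 shift=7
  byte[3]=0xB3 cont=1 payload=0x33=51: acc |= 51<<7 -> acc=6538 shift=14
  byte[4]=0xBF cont=1 payload=0x3F=63: acc |= 63<<14 -> acc=1038730 shift=21
  byte[5]=0x11 cont=0 payload=0x11=17: acc |= 17<<21 -> acc=36690314 shift=28 [end]
Varint 2: bytes[2:6] = 8A B3 BF 11 -> value 36690314 (4 byte(s))
  byte[6]=0x80 cont=1 payload=0x00=0: acc |= 0<<0 -> acc=0 shift=7
  byte[7]=0x32 cont=0 payload=0x32=50: acc |= 50<<7 -> acc=6400 shift=14 [end]
Varint 3: bytes[6:8] = 80 32 -> value 6400 (2 byte(s))
  byte[8]=0xD8 cont=1 payload=0x58=88: acc |= 88<<0 -> acc=88 shift=7
  byte[9]=0x6A cont=0 payload=0x6A=106: acc |= 106<<7 -> acc=13656 shift=14 [end]
Varint 4: bytes[8:10] = D8 6A -> value 13656 (2 byte(s))
  byte[10]=0xF2 cont=1 payload=0x72=114: acc |= 114<<0 -> acc=114 shift=7
  byte[11]=0x59 cont=0 payload=0x59=89: acc |= 89<<7 -> acc=11506 shift=14 [end]
Varint 5: bytes[10:12] = F2 59 -> value 11506 (2 byte(s))

Answer: 2 4 2 2 2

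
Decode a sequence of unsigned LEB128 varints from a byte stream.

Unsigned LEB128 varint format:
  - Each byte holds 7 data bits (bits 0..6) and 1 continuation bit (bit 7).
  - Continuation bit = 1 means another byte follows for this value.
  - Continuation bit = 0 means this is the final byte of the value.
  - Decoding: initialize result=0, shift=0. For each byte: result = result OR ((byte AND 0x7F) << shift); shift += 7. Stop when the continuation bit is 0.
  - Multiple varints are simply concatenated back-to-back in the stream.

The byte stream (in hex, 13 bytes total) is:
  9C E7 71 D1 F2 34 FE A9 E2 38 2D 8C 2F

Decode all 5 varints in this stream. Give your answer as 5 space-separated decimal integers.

  byte[0]=0x9C cont=1 payload=0x1C=28: acc |= 28<<0 -> acc=28 shift=7
  byte[1]=0xE7 cont=1 payload=0x67=103: acc |= 103<<7 -> acc=13212 shift=14
  byte[2]=0x71 cont=0 payload=0x71=113: acc |= 113<<14 -> acc=1864604 shift=21 [end]
Varint 1: bytes[0:3] = 9C E7 71 -> value 1864604 (3 byte(s))
  byte[3]=0xD1 cont=1 payload=0x51=81: acc |= 81<<0 -> acc=81 shift=7
  byte[4]=0xF2 cont=1 payload=0x72=114: acc |= 114<<7 -> acc=14673 shift=14
  byte[5]=0x34 cont=0 payload=0x34=52: acc |= 52<<14 -> acc=866641 shift=21 [end]
Varint 2: bytes[3:6] = D1 F2 34 -> value 866641 (3 byte(s))
  byte[6]=0xFE cont=1 payload=0x7E=126: acc |= 126<<0 -> acc=126 shift=7
  byte[7]=0xA9 cont=1 payload=0x29=41: acc |= 41<<7 -> acc=5374 shift=14
  byte[8]=0xE2 cont=1 payload=0x62=98: acc |= 98<<14 -> acc=1611006 shift=21
  byte[9]=0x38 cont=0 payload=0x38=56: acc |= 56<<21 -> acc=119051518 shift=28 [end]
Varint 3: bytes[6:10] = FE A9 E2 38 -> value 119051518 (4 byte(s))
  byte[10]=0x2D cont=0 payload=0x2D=45: acc |= 45<<0 -> acc=45 shift=7 [end]
Varint 4: bytes[10:11] = 2D -> value 45 (1 byte(s))
  byte[11]=0x8C cont=1 payload=0x0C=12: acc |= 12<<0 -> acc=12 shift=7
  byte[12]=0x2F cont=0 payload=0x2F=47: acc |= 47<<7 -> acc=6028 shift=14 [end]
Varint 5: bytes[11:13] = 8C 2F -> value 6028 (2 byte(s))

Answer: 1864604 866641 119051518 45 6028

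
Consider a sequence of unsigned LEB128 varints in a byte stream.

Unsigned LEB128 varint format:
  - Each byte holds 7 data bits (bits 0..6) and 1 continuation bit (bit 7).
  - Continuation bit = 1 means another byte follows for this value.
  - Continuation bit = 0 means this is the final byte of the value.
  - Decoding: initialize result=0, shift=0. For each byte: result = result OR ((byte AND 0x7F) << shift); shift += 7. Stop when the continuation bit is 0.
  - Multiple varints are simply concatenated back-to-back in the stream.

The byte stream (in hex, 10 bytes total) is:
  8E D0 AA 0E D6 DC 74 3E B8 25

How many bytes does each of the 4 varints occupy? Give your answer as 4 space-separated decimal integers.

Answer: 4 3 1 2

Derivation:
  byte[0]=0x8E cont=1 payload=0x0E=14: acc |= 14<<0 -> acc=14 shift=7
  byte[1]=0xD0 cont=1 payload=0x50=80: acc |= 80<<7 -> acc=10254 shift=14
  byte[2]=0xAA cont=1 payload=0x2A=42: acc |= 42<<14 -> acc=698382 shift=21
  byte[3]=0x0E cont=0 payload=0x0E=14: acc |= 14<<21 -> acc=30058510 shift=28 [end]
Varint 1: bytes[0:4] = 8E D0 AA 0E -> value 30058510 (4 byte(s))
  byte[4]=0xD6 cont=1 payload=0x56=86: acc |= 86<<0 -> acc=86 shift=7
  byte[5]=0xDC cont=1 payload=0x5C=92: acc |= 92<<7 -> acc=11862 shift=14
  byte[6]=0x74 cont=0 payload=0x74=116: acc |= 116<<14 -> acc=1912406 shift=21 [end]
Varint 2: bytes[4:7] = D6 DC 74 -> value 1912406 (3 byte(s))
  byte[7]=0x3E cont=0 payload=0x3E=62: acc |= 62<<0 -> acc=62 shift=7 [end]
Varint 3: bytes[7:8] = 3E -> value 62 (1 byte(s))
  byte[8]=0xB8 cont=1 payload=0x38=56: acc |= 56<<0 -> acc=56 shift=7
  byte[9]=0x25 cont=0 payload=0x25=37: acc |= 37<<7 -> acc=4792 shift=14 [end]
Varint 4: bytes[8:10] = B8 25 -> value 4792 (2 byte(s))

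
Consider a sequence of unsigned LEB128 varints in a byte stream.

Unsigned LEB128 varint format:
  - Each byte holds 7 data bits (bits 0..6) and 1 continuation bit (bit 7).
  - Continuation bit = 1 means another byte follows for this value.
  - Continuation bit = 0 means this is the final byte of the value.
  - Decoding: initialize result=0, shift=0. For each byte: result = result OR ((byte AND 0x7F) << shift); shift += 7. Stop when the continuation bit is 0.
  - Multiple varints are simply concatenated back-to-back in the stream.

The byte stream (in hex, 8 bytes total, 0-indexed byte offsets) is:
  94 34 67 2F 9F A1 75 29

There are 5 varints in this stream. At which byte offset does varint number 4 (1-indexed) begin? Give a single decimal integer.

Answer: 4

Derivation:
  byte[0]=0x94 cont=1 payload=0x14=20: acc |= 20<<0 -> acc=20 shift=7
  byte[1]=0x34 cont=0 payload=0x34=52: acc |= 52<<7 -> acc=6676 shift=14 [end]
Varint 1: bytes[0:2] = 94 34 -> value 6676 (2 byte(s))
  byte[2]=0x67 cont=0 payload=0x67=103: acc |= 103<<0 -> acc=103 shift=7 [end]
Varint 2: bytes[2:3] = 67 -> value 103 (1 byte(s))
  byte[3]=0x2F cont=0 payload=0x2F=47: acc |= 47<<0 -> acc=47 shift=7 [end]
Varint 3: bytes[3:4] = 2F -> value 47 (1 byte(s))
  byte[4]=0x9F cont=1 payload=0x1F=31: acc |= 31<<0 -> acc=31 shift=7
  byte[5]=0xA1 cont=1 payload=0x21=33: acc |= 33<<7 -> acc=4255 shift=14
  byte[6]=0x75 cont=0 payload=0x75=117: acc |= 117<<14 -> acc=1921183 shift=21 [end]
Varint 4: bytes[4:7] = 9F A1 75 -> value 1921183 (3 byte(s))
  byte[7]=0x29 cont=0 payload=0x29=41: acc |= 41<<0 -> acc=41 shift=7 [end]
Varint 5: bytes[7:8] = 29 -> value 41 (1 byte(s))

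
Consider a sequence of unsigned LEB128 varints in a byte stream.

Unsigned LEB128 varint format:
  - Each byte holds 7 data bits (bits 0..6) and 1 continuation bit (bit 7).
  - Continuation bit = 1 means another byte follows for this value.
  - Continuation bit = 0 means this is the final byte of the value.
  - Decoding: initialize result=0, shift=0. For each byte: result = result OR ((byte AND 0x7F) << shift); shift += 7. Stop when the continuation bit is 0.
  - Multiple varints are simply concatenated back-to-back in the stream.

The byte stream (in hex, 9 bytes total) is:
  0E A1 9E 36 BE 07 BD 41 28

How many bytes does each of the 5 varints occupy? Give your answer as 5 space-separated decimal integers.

Answer: 1 3 2 2 1

Derivation:
  byte[0]=0x0E cont=0 payload=0x0E=14: acc |= 14<<0 -> acc=14 shift=7 [end]
Varint 1: bytes[0:1] = 0E -> value 14 (1 byte(s))
  byte[1]=0xA1 cont=1 payload=0x21=33: acc |= 33<<0 -> acc=33 shift=7
  byte[2]=0x9E cont=1 payload=0x1E=30: acc |= 30<<7 -> acc=3873 shift=14
  byte[3]=0x36 cont=0 payload=0x36=54: acc |= 54<<14 -> acc=888609 shift=21 [end]
Varint 2: bytes[1:4] = A1 9E 36 -> value 888609 (3 byte(s))
  byte[4]=0xBE cont=1 payload=0x3E=62: acc |= 62<<0 -> acc=62 shift=7
  byte[5]=0x07 cont=0 payload=0x07=7: acc |= 7<<7 -> acc=958 shift=14 [end]
Varint 3: bytes[4:6] = BE 07 -> value 958 (2 byte(s))
  byte[6]=0xBD cont=1 payload=0x3D=61: acc |= 61<<0 -> acc=61 shift=7
  byte[7]=0x41 cont=0 payload=0x41=65: acc |= 65<<7 -> acc=8381 shift=14 [end]
Varint 4: bytes[6:8] = BD 41 -> value 8381 (2 byte(s))
  byte[8]=0x28 cont=0 payload=0x28=40: acc |= 40<<0 -> acc=40 shift=7 [end]
Varint 5: bytes[8:9] = 28 -> value 40 (1 byte(s))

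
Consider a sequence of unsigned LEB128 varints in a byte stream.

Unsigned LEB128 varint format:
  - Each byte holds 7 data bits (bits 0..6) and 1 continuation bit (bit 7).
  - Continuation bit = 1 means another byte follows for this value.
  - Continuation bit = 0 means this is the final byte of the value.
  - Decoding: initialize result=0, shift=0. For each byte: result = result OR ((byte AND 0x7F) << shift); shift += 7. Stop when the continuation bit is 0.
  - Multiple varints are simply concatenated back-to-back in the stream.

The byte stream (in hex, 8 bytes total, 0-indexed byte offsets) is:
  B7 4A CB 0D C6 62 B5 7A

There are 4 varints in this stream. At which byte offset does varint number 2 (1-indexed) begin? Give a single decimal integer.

  byte[0]=0xB7 cont=1 payload=0x37=55: acc |= 55<<0 -> acc=55 shift=7
  byte[1]=0x4A cont=0 payload=0x4A=74: acc |= 74<<7 -> acc=9527 shift=14 [end]
Varint 1: bytes[0:2] = B7 4A -> value 9527 (2 byte(s))
  byte[2]=0xCB cont=1 payload=0x4B=75: acc |= 75<<0 -> acc=75 shift=7
  byte[3]=0x0D cont=0 payload=0x0D=13: acc |= 13<<7 -> acc=1739 shift=14 [end]
Varint 2: bytes[2:4] = CB 0D -> value 1739 (2 byte(s))
  byte[4]=0xC6 cont=1 payload=0x46=70: acc |= 70<<0 -> acc=70 shift=7
  byte[5]=0x62 cont=0 payload=0x62=98: acc |= 98<<7 -> acc=12614 shift=14 [end]
Varint 3: bytes[4:6] = C6 62 -> value 12614 (2 byte(s))
  byte[6]=0xB5 cont=1 payload=0x35=53: acc |= 53<<0 -> acc=53 shift=7
  byte[7]=0x7A cont=0 payload=0x7A=122: acc |= 122<<7 -> acc=15669 shift=14 [end]
Varint 4: bytes[6:8] = B5 7A -> value 15669 (2 byte(s))

Answer: 2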